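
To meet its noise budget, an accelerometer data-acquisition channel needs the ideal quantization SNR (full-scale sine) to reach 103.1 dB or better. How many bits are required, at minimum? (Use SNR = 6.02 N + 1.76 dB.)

17 bits

Required N = ⌈(103.1 − 1.76)/6.02⌉ = ⌈16.834⌉ = 17.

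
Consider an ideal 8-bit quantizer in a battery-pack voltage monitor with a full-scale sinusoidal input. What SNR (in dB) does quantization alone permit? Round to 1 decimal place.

49.9 dB

SNR = 6.02·8 + 1.76 = 49.92 dB.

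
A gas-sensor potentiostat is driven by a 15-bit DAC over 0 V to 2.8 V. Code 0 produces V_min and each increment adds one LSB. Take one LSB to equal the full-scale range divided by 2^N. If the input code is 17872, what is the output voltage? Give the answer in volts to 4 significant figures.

Range is 2.8 V. LSB = 2.8 V / 2^15.
V_out = 0 + 17872 × (2.8/32768) V
      = 0 + 1.52715 = 1.52715 V.

1.527 V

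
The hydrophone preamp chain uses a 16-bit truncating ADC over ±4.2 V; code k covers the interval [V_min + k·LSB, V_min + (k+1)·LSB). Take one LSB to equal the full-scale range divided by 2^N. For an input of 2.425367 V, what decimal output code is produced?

The full-scale span is 4.2 − (-4.2) = 8.4 V. LSB = 8.4 V / 2^16 ≈ 128.2 µV.
code = ⌊(V_in − V_min)/LSB⌋ = ⌊(V_in − V_min) × 2^16 / range⌋
     = ⌊(2.425367 − (-4.2)) × 65536 / 8.4⌋ = ⌊6.625367 × 65536/8.4⌋
     = ⌊51690.482⌋ = 51690.

51690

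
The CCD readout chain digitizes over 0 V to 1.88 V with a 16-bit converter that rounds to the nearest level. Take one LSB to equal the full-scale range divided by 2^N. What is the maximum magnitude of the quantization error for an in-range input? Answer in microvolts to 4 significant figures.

14.34 µV

Range is 1.88 V.
One LSB is 1.88 V / 65536 = 28.6865 µV.
A rounding quantizer has |error| ≤ LSB/2 = 14.34 µV.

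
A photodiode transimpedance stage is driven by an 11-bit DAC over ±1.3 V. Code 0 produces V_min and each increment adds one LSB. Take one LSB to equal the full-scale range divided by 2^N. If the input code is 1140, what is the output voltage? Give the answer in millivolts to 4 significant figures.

147.3 mV

Range = 1.3 − (-1.3) = 2.6 V. LSB = 2.6 V / 2^11.
V_out = V_min + code × LSB = -1.3 V + 1140 × 2.6 V / 2048
      = -1.3 V + 1.44727 V = 0.147266 V.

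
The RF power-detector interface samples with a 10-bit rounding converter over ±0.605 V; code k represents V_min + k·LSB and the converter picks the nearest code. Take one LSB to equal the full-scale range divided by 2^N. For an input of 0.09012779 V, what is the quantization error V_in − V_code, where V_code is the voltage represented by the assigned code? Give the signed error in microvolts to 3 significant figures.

The full-scale span is 0.605 − (-0.605) = 1.21 V. LSB = 1.21 V / 2^10 ≈ 1.182 mV.
Position in LSBs: (0.09012779 − (-0.605)) × 1024/1.21 = 588.2734; rounding gives k = 588.
V_code = -0.605 + (588/1024) × 1.21 = 0.08980468750 V.
V_in − V_code = 0.09012779 − (0.08980468750) = +323 µV.

+323 µV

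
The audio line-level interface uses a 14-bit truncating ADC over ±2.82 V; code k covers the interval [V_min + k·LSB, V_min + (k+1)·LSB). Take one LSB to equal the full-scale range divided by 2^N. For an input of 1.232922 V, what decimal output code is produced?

Range = 2.82 − (-2.82) = 5.64 V. LSB = 5.64 V / 2^14 ≈ 344.2 µV.
(V_in − V_min) × 2^14/range = (1.232922 − (-2.82)) × 16384/5.64 = 11773.595.
Floor → code = 11773.

11773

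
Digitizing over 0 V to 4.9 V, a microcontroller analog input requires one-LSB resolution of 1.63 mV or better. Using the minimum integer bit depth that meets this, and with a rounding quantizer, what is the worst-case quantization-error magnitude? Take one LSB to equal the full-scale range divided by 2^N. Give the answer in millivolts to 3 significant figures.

0.598 mV

V_FS = 4.9 V.
Levels needed ≥ 4.9/1.63 mV = 3006. 2^12 = 4096 suffices, so N_min = 12.
One LSB is 4.9 V / 4096 = 1.1963 mV.
Half an LSB is 0.598 mV.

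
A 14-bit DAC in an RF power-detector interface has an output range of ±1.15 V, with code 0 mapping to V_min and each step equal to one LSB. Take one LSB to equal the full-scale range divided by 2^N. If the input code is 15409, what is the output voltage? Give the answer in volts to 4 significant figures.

Range = 1.15 − (-1.15) = 2.3 V. LSB = 2.3 V / 2^14.
Output = V_min + (15409/16384) × range = -1.15 + 0.940491 × 2.3 V
      = -1.15 V + 2.16313 V = 1.01313 V.

1.013 V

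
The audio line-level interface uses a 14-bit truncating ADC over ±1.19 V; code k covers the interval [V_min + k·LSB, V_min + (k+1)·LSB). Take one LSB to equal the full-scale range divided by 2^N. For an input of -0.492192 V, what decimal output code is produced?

4803

Full-scale range = 1.19 V − (-1.19 V) = 2.38 V. LSB = 2.38 V / 2^14 ≈ 145.3 µV.
code = ⌊(V_in − V_min)/LSB⌋ = ⌊(V_in − V_min) × 2^14 / range⌋
     = ⌊(-0.492192 − (-1.19)) × 16384 / 2.38⌋ = ⌊0.697808 × 16384/2.38⌋
     = ⌊4803.734⌋ = 4803.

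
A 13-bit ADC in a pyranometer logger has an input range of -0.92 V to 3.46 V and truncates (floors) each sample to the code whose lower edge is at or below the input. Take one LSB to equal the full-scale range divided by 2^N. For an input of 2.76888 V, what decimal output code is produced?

The full-scale span is 3.46 − (-0.92) = 4.38 V. LSB = 4.38 V / 2^13 ≈ 0.5347 mV.
(V_in − V_min) × 2^13/range = (2.76888 − (-0.92)) × 8192/4.38 = 6899.385.
Floor → code = 6899.

6899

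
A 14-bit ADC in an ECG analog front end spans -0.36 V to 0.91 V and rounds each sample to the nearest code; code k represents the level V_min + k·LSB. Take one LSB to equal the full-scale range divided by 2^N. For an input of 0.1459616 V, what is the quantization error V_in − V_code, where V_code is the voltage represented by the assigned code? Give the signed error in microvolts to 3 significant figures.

The full-scale span is 0.91 − (-0.36) = 1.27 V. LSB = 1.27 V / 2^14 ≈ 77.51 µV.
(V_in − V_min)/LSB = (0.1459616 − (-0.36)) × 16384/1.27 = 6527.3030 → nearest code k = 6527.
V_code = -0.36 + (6527/16384) × 1.27 = 0.14593811035 V.
V_in − V_code = 0.1459616 − (0.14593811035) = +23.5 µV.

+23.5 µV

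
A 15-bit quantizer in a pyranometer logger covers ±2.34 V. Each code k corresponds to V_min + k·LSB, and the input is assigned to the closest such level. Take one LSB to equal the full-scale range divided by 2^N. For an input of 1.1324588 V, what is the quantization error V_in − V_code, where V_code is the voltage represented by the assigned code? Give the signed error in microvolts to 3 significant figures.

+21.1 µV

Full-scale range = 2.34 V − (-2.34 V) = 4.68 V. LSB = 4.68 V / 2^15 ≈ 142.8 µV.
(1.1324588 − (-2.34)) / LSB = 3.4724588 × 32768/4.68 = 24313.1474. Nearest integer: k = 24313.
Reconstructed level: -2.34 + 24313 × 4.68/32768 V = 1.1324377441 V.
e = 1.1324588 − (1.1324377441) = +21.1 µV.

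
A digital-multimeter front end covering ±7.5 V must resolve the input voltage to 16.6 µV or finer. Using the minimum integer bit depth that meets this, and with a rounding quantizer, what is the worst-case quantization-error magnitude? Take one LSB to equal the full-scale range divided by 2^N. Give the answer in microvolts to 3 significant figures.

The full-scale span is 7.5 − (-7.5) = 15 V.
Required number of levels: 15/16.6 µV = 903610; smallest N with 2^N ≥ that is 20.
One LSB is 15 V / 1048576 = 14.305 µV.
Max error for round-to-nearest is LSB/2 = 7.15 µV.

7.15 µV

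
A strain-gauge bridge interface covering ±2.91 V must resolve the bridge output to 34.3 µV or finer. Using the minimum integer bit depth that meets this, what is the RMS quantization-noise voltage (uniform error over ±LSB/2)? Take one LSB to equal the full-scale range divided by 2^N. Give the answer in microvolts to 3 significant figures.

6.41 µV

The full-scale span is 2.91 − (-2.91) = 5.82 V.
5.82 V / 34.3 µV = 169700. Since 2^17 = 131072 and 2^18 = 262144, N = 18.
LSB = 5.82 V ÷ 2^18 = 5.82/262144 V = 22.202 µV.
RMS noise = LSB/√12 = 6.41 µV.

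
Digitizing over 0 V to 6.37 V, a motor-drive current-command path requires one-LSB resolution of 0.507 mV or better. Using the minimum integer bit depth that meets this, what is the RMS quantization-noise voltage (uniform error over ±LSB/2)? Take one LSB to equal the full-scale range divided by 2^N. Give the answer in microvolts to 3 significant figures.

112 µV

Range is 6.37 V.
Required number of levels: 6.37/0.507 mV = 12564; smallest N with 2^N ≥ that is 14.
Step size = 6.37/16384 V = 388.79 µV.
V_rms = LSB/√12 = 112 µV.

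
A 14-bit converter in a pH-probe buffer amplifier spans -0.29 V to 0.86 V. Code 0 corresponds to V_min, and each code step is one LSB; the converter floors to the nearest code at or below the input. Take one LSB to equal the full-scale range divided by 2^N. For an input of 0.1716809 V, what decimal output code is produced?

Range = 0.86 − (-0.29) = 1.15 V. LSB = 1.15 V / 2^14 ≈ 70.19 µV.
code = ⌊(V_in − V_min)/LSB⌋ = ⌊(V_in − V_min) × 2^14 / range⌋
     = ⌊(0.1716809 − (-0.29)) × 16384 / 1.15⌋ = ⌊0.4616809 × 16384/1.15⌋
     = ⌊6577.548⌋ = 6577.

6577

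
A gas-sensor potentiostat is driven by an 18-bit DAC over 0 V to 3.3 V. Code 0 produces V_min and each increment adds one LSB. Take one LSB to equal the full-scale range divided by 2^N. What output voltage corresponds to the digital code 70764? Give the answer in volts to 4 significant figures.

0.8908 V

Range is 3.3 V. LSB = 3.3 V / 2^18.
V_out = V_min + code × LSB = 0 V + 70764 × 3.3 V / 262144
      = 0 + 0.890813 = 0.890813 V.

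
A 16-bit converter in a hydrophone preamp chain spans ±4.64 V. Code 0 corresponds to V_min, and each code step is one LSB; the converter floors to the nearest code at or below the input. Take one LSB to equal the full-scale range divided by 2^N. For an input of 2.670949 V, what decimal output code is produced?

The full-scale span is 4.64 − (-4.64) = 9.28 V. LSB = 9.28 V / 2^16 ≈ 141.6 µV.
(V_in − V_min) × 2^16/range = (2.670949 − (-4.64)) × 65536/9.28 = 51630.426.
Floor → code = 51630.

51630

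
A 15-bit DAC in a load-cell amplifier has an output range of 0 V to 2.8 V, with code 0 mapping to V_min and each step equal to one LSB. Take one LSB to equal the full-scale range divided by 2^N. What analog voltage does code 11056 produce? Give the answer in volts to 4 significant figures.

Range is 2.8 V. LSB = 2.8 V / 2^15.
V_out = 0 + 11056 × (2.8/32768) V
      = 0 V + 0.944727 V = 0.944727 V.

0.9447 V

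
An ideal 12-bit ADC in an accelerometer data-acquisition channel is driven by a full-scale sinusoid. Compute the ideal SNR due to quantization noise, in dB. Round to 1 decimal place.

74.0 dB

For an ideal N-bit converter with full-scale sine input, SNR = 6.02 N + 1.76 dB. SNR = 6.02 × 12 + 1.76 = 72.24 + 1.76 = 74.00 dB.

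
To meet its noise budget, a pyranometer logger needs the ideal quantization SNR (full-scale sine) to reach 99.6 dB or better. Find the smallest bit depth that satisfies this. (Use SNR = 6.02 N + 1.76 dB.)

17 bits

Solving 6.02 N ≥ 99.6 − 1.76: N ≥ 16.252. Round up → N = 17.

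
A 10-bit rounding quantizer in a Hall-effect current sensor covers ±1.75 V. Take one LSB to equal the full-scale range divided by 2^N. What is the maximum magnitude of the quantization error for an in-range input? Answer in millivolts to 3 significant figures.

1.71 mV

The full-scale span is 1.75 − (-1.75) = 3.5 V.
One LSB is 3.5 V / 1024 = 3.4180 mV.
A rounding quantizer has |error| ≤ LSB/2 = 1.71 mV.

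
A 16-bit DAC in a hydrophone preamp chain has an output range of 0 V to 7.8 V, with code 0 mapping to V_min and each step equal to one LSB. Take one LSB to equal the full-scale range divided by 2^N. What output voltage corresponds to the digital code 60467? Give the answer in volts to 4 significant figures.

7.197 V

V_FS = 7.8 V. LSB = 7.8 V / 2^16.
Output = V_min + (60467/65536) × range = 0 + 0.922653 × 7.8 V
      = 0 + 7.19669 = 7.19669 V.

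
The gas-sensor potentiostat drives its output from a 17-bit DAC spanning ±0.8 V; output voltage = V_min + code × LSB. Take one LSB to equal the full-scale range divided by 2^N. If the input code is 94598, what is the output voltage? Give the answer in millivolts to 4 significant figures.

354.8 mV

Span: 0.8 V − (-0.8 V) = 1.6 V. LSB = 1.6 V / 2^17.
Output = V_min + (94598/131072) × range = -0.8 + 0.721725 × 1.6 V
      = -0.8 V + 1.15476 V = 0.354761 V.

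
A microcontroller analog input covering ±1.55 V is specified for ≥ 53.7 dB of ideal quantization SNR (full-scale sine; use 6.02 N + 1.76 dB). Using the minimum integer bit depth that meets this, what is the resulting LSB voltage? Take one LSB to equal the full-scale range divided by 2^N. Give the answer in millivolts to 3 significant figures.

6.05 mV

Range = 1.55 − (-1.55) = 3.1 V.
6.02 N + 1.76 ≥ 53.7 gives N ≥ 8.628, so the minimum integer is 9.
Step size = 3.1/512 V = 6.05 mV.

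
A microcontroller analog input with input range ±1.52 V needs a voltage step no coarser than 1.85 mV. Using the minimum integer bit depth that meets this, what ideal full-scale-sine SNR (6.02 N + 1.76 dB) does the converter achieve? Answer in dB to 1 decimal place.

68.0 dB

Range = 1.52 − (-1.52) = 3.04 V.
3.04 V / 1.85 mV = 1643. Since 2^10 = 1024 and 2^11 = 2048, N = 11.
Ideal SNR at N = 11: 6.02·11 + 1.76 = 68.0 dB.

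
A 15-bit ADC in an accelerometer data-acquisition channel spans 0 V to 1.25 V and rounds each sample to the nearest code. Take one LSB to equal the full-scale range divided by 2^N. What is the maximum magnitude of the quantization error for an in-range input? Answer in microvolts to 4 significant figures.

Span = 1.25 V.
LSB = 1.25 V / 2^15 = 38.1470 µV.
Worst-case error for round-to-nearest is half an LSB: 19.07 µV.

19.07 µV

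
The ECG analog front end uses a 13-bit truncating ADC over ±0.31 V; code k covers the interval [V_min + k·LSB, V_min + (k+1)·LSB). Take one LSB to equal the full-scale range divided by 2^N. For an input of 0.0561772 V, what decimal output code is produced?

4838

Range = 0.31 − (-0.31) = 0.62 V. LSB = 0.62 V / 2^13 ≈ 75.68 µV.
code = ⌊(V_in − V_min)/LSB⌋ = ⌊(V_in − V_min) × 2^13 / range⌋
     = ⌊(0.0561772 − (-0.31)) × 8192 / 0.62⌋ = ⌊0.3661772 × 8192/0.62⌋
     = ⌊4838.264⌋ = 4838.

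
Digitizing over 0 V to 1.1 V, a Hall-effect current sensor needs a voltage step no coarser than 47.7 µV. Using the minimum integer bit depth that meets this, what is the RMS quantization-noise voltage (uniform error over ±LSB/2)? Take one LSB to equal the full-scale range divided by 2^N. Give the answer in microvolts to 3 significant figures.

Full-scale range = 1.1 V.
1.1 V / 47.7 µV = 23060. Since 2^14 = 16384 and 2^15 = 32768, N = 15.
LSB = 1.1 V ÷ 2^15 = 1.1/32768 V = 33.569 µV.
RMS noise = LSB/√12 = 9.69 µV.

9.69 µV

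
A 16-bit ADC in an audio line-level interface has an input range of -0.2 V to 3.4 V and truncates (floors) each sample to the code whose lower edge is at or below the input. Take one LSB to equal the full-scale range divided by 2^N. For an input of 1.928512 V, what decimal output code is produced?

38748

Span: 3.4 V − (-0.2 V) = 3.6 V. LSB = 3.6 V / 2^16 ≈ 54.93 µV.
code = ⌊(V_in − V_min)/LSB⌋ = ⌊(V_in − V_min) × 2^16 / range⌋
     = ⌊(1.928512 − (-0.2)) × 65536 / 3.6⌋ = ⌊2.128512 × 65536/3.6⌋
     = ⌊38748.378⌋ = 38748.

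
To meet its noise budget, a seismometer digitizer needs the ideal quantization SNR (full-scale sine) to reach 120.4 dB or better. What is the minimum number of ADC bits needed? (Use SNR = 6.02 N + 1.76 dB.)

Solving 6.02 N ≥ 120.4 − 1.76: N ≥ 19.708. Round up → N = 20.

20 bits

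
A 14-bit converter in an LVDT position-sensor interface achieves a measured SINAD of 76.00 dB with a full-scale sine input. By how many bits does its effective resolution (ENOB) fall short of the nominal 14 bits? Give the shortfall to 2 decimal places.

1.67 bits

Effective bits = (76.00 − 1.76)/6.02 = 12.3322.
Lost resolution: 14 − 12.3322 = 1.6678 bits.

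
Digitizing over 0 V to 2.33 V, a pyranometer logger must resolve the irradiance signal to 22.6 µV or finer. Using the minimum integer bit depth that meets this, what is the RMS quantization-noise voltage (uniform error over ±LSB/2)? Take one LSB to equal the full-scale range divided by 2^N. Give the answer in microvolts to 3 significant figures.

5.13 µV

Range is 2.33 V.
2.33 V / 22.6 µV = 103100. Since 2^16 = 65536 and 2^17 = 131072, N = 17.
LSB = 2.33 V / 2^17 = 17.776 µV.
σ_q = LSB/√12 = 17.776 µV/3.4641 = 5.13 µV.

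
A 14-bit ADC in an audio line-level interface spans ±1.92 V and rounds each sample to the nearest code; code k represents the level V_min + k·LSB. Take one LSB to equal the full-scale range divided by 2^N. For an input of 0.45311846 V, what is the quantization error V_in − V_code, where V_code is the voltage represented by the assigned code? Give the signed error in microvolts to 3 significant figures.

+71.6 µV

Full-scale range = 1.92 V − (-1.92 V) = 3.84 V. LSB = 3.84 V / 2^14 ≈ 234.4 µV.
Position in LSBs: (0.45311846 − (-1.92)) × 16384/3.84 = 10125.3054; rounding gives k = 10125.
V_code = V_min + k × range/2^14 = -1.92 + 10125 × 3.84/16384 = 0.45304687500 V.
e = 0.45311846 − (0.45304687500) = +71.6 µV.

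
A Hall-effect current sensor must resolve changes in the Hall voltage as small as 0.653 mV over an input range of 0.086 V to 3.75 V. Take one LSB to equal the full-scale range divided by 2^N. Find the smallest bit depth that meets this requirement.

13 bits

The full-scale span is 3.75 − (0.086) = 3.664 V.
Required number of levels: 3.664/0.653 mV = 5611.0; smallest N with 2^N ≥ that is 13.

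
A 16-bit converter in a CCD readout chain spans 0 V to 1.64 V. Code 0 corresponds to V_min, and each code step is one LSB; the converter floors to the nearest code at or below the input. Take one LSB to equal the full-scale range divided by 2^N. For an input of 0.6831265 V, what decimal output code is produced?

Full-scale range = 1.64 V. LSB = 1.64 V / 2^16 ≈ 25.02 µV.
code = ⌊(V_in − V_min)/LSB⌋ = ⌊(V_in − V_min) × 2^16 / range⌋
     = ⌊(0.6831265 − (0)) × 65536 / 1.64⌋ = ⌊0.6831265 × 65536/1.64⌋
     = ⌊27298.401⌋ = 27298.

27298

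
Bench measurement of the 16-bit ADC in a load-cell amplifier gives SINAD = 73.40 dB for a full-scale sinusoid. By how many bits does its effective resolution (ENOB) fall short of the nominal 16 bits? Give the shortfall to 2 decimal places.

4.10 bits

Effective bits = (73.40 − 1.76)/6.02 = 11.9003.
Shortfall = 16 − 11.9003 = 4.0997 bits.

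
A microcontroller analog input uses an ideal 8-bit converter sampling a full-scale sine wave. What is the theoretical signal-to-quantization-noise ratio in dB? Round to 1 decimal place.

49.9 dB

Ideal quantization SNR: 6.02 × 8 + 1.76 dB = 49.9 dB.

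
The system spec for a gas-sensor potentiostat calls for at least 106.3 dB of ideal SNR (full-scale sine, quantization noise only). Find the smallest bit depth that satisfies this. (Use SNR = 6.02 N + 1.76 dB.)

18 bits

Solving 6.02 N ≥ 106.3 − 1.76: N ≥ 17.365. Round up → N = 18.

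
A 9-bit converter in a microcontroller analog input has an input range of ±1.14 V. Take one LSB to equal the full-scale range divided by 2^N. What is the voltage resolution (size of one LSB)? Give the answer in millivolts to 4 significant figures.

4.453 mV

Range = 1.14 − (-1.14) = 2.28 V.
Number of codes = 2^9 = 512.
One LSB is 2.28 V / 512 = 4.453 mV.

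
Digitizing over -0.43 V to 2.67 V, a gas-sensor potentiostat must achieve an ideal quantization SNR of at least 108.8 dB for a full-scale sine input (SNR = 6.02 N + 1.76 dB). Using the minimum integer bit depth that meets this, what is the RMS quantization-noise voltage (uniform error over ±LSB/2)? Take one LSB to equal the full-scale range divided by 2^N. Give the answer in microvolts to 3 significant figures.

3.41 µV

Range = 2.67 − (-0.43) = 3.1 V.
N ≥ (108.8 − 1.76)/6.02 = 17.781 → N_min = 18.
LSB = 3.1 V ÷ 2^18 = 3.1/262144 V = 11.826 µV.
V_rms = LSB/√12 = 3.41 µV.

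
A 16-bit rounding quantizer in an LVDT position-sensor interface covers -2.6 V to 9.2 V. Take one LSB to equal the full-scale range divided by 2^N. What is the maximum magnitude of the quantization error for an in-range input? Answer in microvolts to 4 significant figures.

90.03 µV

Full-scale range = 9.2 V − (-2.6 V) = 11.8 V.
One LSB is 11.8 V / 65536 = 180.054 µV.
A rounding quantizer has |error| ≤ LSB/2 = 90.03 µV.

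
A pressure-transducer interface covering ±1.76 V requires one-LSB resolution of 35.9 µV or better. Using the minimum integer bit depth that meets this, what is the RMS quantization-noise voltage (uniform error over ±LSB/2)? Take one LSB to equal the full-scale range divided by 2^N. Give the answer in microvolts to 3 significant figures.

7.75 µV

Span: 1.76 V − (-1.76 V) = 3.52 V.
Need 2^N ≥ 3.52 V / 35.9 µV = 98050 → N_min = 17.
LSB = 3.52 V / 2^17 = 26.855 µV.
σ_q = LSB/√12 = 26.855 µV/3.4641 = 7.75 µV.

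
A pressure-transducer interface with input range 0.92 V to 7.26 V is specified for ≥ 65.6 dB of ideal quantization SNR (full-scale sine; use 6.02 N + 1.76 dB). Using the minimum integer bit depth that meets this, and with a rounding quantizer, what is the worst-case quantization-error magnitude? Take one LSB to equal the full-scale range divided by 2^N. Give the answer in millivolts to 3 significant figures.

Span: 7.26 V − (0.92 V) = 6.34 V.
Required N = ⌈(65.6 − 1.76)/6.02⌉ = ⌈10.605⌉ = 11.
LSB = 6.34 V / 2^11 = 3.0957 mV.
|e|_max = LSB/2 = 1.55 mV.

1.55 mV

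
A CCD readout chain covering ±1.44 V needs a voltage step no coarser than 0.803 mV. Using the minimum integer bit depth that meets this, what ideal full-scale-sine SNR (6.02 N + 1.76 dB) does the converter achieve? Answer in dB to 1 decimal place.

74.0 dB

Full-scale range = 1.44 V − (-1.44 V) = 2.88 V.
Levels needed ≥ 2.88/0.803 mV = 3587. 2^12 = 4096 suffices, so N_min = 12.
6.02(12) + 1.76 = 74.00 dB.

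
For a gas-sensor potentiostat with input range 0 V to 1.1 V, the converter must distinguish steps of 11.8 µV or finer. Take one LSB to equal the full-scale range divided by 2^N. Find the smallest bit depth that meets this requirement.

V_FS = 1.1 V.
Required number of levels: 1.1/11.8 µV = 93220; smallest N with 2^N ≥ that is 17.

17 bits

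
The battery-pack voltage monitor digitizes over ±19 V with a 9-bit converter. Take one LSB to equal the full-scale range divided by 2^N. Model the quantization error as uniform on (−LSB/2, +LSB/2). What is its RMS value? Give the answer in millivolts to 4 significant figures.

Range = 19 − (-19) = 38 V.
LSB = 38 V / 2^9 = 74.2188 mV.
V_rms = LSB/√12 = 74.2188 mV / √12 = 21.43 mV.

21.43 mV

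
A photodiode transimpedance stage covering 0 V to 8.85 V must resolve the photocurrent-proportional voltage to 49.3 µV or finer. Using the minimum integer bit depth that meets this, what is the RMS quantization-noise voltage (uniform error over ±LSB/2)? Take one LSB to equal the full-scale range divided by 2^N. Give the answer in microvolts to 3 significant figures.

Full-scale range = 8.85 V.
Required number of levels: 8.85/49.3 µV = 179510; smallest N with 2^N ≥ that is 18.
One LSB is 8.85 V / 262144 = 33.760 µV.
σ_q = LSB/√12 = 33.760 µV/3.4641 = 9.75 µV.

9.75 µV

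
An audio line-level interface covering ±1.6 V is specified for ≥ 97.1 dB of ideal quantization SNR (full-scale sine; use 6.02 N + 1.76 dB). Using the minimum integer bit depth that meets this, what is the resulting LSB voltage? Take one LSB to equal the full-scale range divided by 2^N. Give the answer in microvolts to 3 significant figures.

Full-scale range = 1.6 V − (-1.6 V) = 3.2 V.
Solving 6.02 N ≥ 97.1 − 1.76: N ≥ 15.837. Round up → N = 16.
LSB = 3.2 V ÷ 2^16 = 3.2/65536 V = 48.8 µV.

48.8 µV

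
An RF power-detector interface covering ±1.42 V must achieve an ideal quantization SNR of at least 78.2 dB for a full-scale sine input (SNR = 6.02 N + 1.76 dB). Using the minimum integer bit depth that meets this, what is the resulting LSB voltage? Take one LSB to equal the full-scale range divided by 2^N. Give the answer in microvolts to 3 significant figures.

347 µV

Span: 1.42 V − (-1.42 V) = 2.84 V.
6.02 N + 1.76 ≥ 78.2 gives N ≥ 12.698, so the minimum integer is 13.
LSB = 2.84 V ÷ 2^13 = 2.84/8192 V = 347 µV.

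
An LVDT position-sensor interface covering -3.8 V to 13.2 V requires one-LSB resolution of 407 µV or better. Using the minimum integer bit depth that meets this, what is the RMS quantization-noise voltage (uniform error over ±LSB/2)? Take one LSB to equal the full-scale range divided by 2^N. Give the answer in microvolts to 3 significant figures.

Full-scale range = 13.2 V − (-3.8 V) = 17 V.
Required number of levels: 17/407 µV = 41769; smallest N with 2^N ≥ that is 16.
LSB = 17 V / 2^16 = 259.40 µV.
RMS noise = LSB/√12 = 74.9 µV.

74.9 µV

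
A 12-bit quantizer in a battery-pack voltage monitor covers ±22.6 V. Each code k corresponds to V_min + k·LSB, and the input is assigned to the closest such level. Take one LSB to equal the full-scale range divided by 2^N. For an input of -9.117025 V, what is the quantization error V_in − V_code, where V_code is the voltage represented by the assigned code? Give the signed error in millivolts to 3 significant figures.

−1.99 mV

Full-scale range = 22.6 V − (-22.6 V) = 45.2 V. LSB = 45.2 V / 2^12 ≈ 11.04 mV.
(V_in − V_min)/LSB = (-9.117025 − (-22.6)) × 4096/45.2 = 1221.8200 → nearest code k = 1222.
V_code = -22.6 + (1222/4096) × 45.2 = -9.115039063 V.
Error = V_in − V_code = -9.117025 − (-9.115039063) = −1.99 mV.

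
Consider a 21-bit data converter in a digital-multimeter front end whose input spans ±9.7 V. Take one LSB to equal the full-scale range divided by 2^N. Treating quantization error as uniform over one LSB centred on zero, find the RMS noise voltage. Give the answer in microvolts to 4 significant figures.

Full-scale range = 9.7 V − (-9.7 V) = 19.4 V.
LSB = 19.4 V / 2^21 = 9.25064 µV.
RMS of a uniform error over width LSB is LSB/√12 = 2.670 µV.

2.670 µV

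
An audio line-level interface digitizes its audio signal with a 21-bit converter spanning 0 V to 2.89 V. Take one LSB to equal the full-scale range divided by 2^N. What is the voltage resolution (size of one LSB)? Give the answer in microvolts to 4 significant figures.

1.378 µV

Full-scale range = 2.89 V.
2^21 = 2097152 levels.
One LSB is 2.89 V / 2097152 = 1.378 µV.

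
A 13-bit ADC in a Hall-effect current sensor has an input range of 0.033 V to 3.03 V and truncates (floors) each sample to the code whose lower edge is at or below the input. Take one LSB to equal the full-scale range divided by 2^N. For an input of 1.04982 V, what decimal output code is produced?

2779

Full-scale range = 3.03 V − (0.033 V) = 2.997 V. LSB = 2.997 V / 2^13 ≈ 365.8 µV.
code = ⌊(V_in − V_min)/LSB⌋ = ⌊(V_in − V_min) × 2^13 / range⌋
     = ⌊(1.04982 − (0.033)) × 8192 / 2.997⌋ = ⌊1.01682 × 8192/2.997⌋
     = ⌊2779.376⌋ = 2779.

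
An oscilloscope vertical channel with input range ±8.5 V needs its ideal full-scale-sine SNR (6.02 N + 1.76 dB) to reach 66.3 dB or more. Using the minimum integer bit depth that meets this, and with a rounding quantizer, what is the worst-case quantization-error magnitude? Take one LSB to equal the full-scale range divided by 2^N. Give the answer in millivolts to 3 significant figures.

4.15 mV

Range = 8.5 − (-8.5) = 17 V.
6.02 N + 1.76 ≥ 66.3 gives N ≥ 10.721, so the minimum integer is 11.
One LSB is 17 V / 2048 = 8.3008 mV.
|e|_max = LSB/2 = 4.15 mV.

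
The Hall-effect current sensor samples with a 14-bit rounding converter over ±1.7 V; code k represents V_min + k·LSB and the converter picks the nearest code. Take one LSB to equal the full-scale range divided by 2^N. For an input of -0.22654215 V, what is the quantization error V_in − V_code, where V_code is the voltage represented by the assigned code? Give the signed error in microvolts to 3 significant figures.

Span: 1.7 V − (-1.7 V) = 3.4 V. LSB = 3.4 V / 2^14 ≈ 207.5 µV.
(-0.22654215 − (-1.7)) / LSB = 1.47345785 × 16384/3.4 = 7100.3334. Nearest integer: k = 7100.
V_code = V_min + k × range/2^14 = -1.7 + 7100 × 3.4/16384 = -0.22661132813 V.
V_in − V_code = -0.22654215 − (-0.22661132813) = +69.2 µV.

+69.2 µV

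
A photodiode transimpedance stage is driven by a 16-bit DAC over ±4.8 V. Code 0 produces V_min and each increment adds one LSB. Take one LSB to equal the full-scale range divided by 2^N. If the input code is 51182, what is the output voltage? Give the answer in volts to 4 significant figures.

2.697 V

Span: 4.8 V − (-4.8 V) = 9.6 V. LSB = 9.6 V / 2^16.
V_out = V_min + code × LSB = -4.8 V + 51182 × 9.6 V / 65536
      = -4.8 V + 7.49736 V = 2.69736 V.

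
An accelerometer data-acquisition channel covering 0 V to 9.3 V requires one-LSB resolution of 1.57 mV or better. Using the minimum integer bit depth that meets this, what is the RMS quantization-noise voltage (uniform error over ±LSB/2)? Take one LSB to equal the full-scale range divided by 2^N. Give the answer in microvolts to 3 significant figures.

Range is 9.3 V.
Need 2^N ≥ 9.3 V / 1.57 mV = 5924 → N_min = 13.
One LSB is 9.3 V / 8192 = 1.1353 mV.
σ_q = LSB/√12 = 1.1353 mV/3.4641 = 328 µV.

328 µV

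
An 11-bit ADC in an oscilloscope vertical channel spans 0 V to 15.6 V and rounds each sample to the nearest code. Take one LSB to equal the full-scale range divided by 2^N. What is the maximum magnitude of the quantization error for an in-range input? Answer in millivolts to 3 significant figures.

3.81 mV

Full-scale range = 15.6 V.
Step size = 15.6/2048 V = 7.6172 mV.
Worst-case error for round-to-nearest is half an LSB: 3.81 mV.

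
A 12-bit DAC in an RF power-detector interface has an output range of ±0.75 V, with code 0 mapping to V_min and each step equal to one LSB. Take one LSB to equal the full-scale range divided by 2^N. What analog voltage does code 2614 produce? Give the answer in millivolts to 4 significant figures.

Span: 0.75 V − (-0.75 V) = 1.5 V. LSB = 1.5 V / 2^12.
V_out = V_min + code × LSB = -0.75 V + 2614 × 1.5 V / 4096
      = -0.75 V + 0.957275 V = 0.207275 V.

207.3 mV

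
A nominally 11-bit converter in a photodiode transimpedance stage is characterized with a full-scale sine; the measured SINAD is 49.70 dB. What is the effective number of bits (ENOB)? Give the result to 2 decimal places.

7.96 bits

ENOB = (49.70 − 1.76)/6.02 = 7.9635 bits.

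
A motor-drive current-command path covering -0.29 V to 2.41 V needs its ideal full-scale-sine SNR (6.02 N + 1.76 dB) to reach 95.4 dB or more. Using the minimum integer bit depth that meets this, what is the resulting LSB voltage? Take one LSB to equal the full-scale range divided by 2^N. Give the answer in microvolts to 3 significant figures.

41.2 µV

Range = 2.41 − (-0.29) = 2.7 V.
Solving 6.02 N ≥ 95.4 − 1.76: N ≥ 15.555. Round up → N = 16.
LSB = 2.7 V ÷ 2^16 = 2.7/65536 V = 41.2 µV.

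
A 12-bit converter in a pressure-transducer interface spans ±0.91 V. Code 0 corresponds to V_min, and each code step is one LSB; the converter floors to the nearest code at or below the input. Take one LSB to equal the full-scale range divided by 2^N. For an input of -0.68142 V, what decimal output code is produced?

514

Span: 0.91 V − (-0.91 V) = 1.82 V. LSB = 1.82 V / 2^12 ≈ 444.3 µV.
(V_in − V_min) × 2^12/range = (-0.68142 − (-0.91)) × 4096/1.82 = 514.431.
Floor → code = 514.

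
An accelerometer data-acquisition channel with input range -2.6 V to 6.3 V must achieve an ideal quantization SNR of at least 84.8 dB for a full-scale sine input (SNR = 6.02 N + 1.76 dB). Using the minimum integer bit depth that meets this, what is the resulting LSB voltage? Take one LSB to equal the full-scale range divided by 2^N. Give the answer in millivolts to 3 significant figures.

0.543 mV

Full-scale range = 6.3 V − (-2.6 V) = 8.9 V.
Solving 6.02 N ≥ 84.8 − 1.76: N ≥ 13.794. Round up → N = 14.
LSB = 8.9 V / 2^14 = 0.543 mV.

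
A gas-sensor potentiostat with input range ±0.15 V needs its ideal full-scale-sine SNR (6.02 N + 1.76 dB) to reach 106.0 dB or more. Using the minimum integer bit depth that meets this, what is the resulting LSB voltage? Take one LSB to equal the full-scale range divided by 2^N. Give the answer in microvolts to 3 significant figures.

1.14 µV

Full-scale range = 0.15 V − (-0.15 V) = 0.3 V.
Solving 6.02 N ≥ 106.0 − 1.76: N ≥ 17.316. Round up → N = 18.
LSB = 0.3 V / 2^18 = 1.14 µV.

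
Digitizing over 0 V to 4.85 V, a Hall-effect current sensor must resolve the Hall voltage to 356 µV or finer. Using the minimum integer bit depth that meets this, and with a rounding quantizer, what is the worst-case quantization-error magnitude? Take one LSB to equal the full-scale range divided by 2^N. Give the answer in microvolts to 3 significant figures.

148 µV

Span = 4.85 V.
Need 2^N ≥ 4.85 V / 356 µV = 13620 → N_min = 14.
LSB = 4.85 V / 2^14 = 296.02 µV.
|e|_max = LSB/2 = 148 µV.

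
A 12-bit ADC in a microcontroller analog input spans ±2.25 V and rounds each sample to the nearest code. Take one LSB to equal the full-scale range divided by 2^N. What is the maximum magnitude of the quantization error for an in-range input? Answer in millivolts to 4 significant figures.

0.5493 mV

The full-scale span is 2.25 − (-2.25) = 4.5 V.
LSB = 4.5 V / 2^12 = 1.09863 mV.
A rounding quantizer has |error| ≤ LSB/2 = 0.5493 mV.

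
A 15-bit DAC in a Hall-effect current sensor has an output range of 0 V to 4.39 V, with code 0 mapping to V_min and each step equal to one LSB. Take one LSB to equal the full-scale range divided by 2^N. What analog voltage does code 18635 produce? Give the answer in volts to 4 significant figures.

Span = 4.39 V. LSB = 4.39 V / 2^15.
V_out = V_min + code × LSB = 0 V + 18635 × 4.39 V / 32768
      = 0 V + 2.49657 V = 2.49657 V.

2.497 V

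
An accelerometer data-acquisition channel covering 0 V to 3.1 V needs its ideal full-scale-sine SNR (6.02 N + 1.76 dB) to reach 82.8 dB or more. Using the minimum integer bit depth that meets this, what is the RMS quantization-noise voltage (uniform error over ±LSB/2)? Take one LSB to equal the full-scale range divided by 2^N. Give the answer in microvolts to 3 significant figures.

54.6 µV

Span = 3.1 V.
Required N = ⌈(82.8 − 1.76)/6.02⌉ = ⌈13.462⌉ = 14.
Step size = 3.1/16384 V = 189.21 µV.
σ_q = LSB/√12 = 189.21 µV/3.4641 = 54.6 µV.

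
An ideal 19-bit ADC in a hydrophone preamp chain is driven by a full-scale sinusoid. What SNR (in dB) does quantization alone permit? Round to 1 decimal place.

6.02(19) + 1.76 = 114.38 + 1.76 = 116.14 dB.

116.1 dB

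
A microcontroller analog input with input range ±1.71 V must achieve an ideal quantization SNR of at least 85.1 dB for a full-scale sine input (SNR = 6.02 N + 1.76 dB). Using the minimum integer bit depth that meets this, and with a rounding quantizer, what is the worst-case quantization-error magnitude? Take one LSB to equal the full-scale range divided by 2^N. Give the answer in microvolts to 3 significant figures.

Full-scale range = 1.71 V − (-1.71 V) = 3.42 V.
Required N = ⌈(85.1 − 1.76)/6.02⌉ = ⌈13.844⌉ = 14.
LSB = 3.42 V / 2^14 = 208.74 µV.
Max error for round-to-nearest is LSB/2 = 104 µV.

104 µV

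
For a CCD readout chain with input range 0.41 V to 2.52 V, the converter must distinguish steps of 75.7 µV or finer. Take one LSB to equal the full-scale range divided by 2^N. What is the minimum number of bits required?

Range = 2.52 − (0.41) = 2.11 V.
Levels needed ≥ 2.11/75.7 µV = 27870. 2^15 = 32768 suffices, so N_min = 15.

15 bits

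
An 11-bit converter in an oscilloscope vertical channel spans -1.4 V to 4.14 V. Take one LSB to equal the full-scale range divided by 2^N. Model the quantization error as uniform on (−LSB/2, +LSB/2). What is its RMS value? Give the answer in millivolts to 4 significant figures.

Span: 4.14 V − (-1.4 V) = 5.54 V.
Step size = 5.54/2048 V = 2.70508 mV.
For a uniform distribution on [−LSB/2, +LSB/2], V_rms = LSB/√12 = 2.70508 mV/3.4641 = 0.7809 mV.

0.7809 mV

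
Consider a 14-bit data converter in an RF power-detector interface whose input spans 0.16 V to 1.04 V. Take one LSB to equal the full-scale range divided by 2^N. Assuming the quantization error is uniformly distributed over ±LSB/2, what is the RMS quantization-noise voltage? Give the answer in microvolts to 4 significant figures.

15.51 µV

The full-scale span is 1.04 − (0.16) = 0.88 V.
LSB = 0.88 V ÷ 2^14 = 0.88/16384 V = 53.7109 µV.
For a uniform distribution on [−LSB/2, +LSB/2], V_rms = LSB/√12 = 53.7109 µV/3.4641 = 15.51 µV.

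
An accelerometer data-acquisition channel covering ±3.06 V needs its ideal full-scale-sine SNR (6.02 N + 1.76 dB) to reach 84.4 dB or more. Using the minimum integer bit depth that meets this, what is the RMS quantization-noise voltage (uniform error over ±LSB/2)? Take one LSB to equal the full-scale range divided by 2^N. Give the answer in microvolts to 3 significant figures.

108 µV

The full-scale span is 3.06 − (-3.06) = 6.12 V.
N ≥ (84.4 − 1.76)/6.02 = 13.728 → N_min = 14.
LSB = 6.12 V ÷ 2^14 = 6.12/16384 V = 373.54 µV.
σ_q = LSB/√12 = 373.54 µV/3.4641 = 108 µV.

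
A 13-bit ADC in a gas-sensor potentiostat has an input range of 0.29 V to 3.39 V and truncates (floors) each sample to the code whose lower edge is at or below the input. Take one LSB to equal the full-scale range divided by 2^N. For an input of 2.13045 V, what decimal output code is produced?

4863

Span: 3.39 V − (0.29 V) = 3.1 V. LSB = 3.1 V / 2^13 ≈ 378.4 µV.
code = ⌊(V_in − V_min)/LSB⌋ = ⌊(V_in − V_min) × 2^13 / range⌋
     = ⌊(2.13045 − (0.29)) × 8192 / 3.1⌋ = ⌊1.84045 × 8192/3.1⌋
     = ⌊4863.538⌋ = 4863.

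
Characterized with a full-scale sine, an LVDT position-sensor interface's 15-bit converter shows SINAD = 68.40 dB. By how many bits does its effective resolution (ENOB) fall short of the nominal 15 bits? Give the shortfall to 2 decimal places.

N_eff = (68.40 − 1.76)/6.02 = 11.0698 bits.
Shortfall = 15 − 11.0698 = 3.9302 bits.

3.93 bits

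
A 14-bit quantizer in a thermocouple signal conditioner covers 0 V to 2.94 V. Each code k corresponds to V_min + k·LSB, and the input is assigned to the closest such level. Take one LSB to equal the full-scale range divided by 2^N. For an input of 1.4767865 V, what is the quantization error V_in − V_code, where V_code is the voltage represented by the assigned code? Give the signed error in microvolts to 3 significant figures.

Full-scale range = 2.94 V. LSB = 2.94 V / 2^14 ≈ 179.4 µV.
(1.4767865 − (0)) / LSB = 1.4767865 × 16384/2.94 = 8229.8197. Nearest integer: k = 8230.
V_code = 0 + (8230/16384) × 2.94 = 1.4768188477 V.
e = 1.4767865 − (1.4768188477) = −32.3 µV.

−32.3 µV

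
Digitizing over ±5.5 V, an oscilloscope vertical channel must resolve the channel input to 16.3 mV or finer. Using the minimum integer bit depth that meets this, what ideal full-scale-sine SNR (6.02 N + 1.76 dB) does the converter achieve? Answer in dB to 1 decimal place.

Range = 5.5 − (-5.5) = 11 V.
Levels needed ≥ 11/16.3 mV = 674.8. 2^10 = 1024 suffices, so N_min = 10.
6.02(10) + 1.76 = 61.96 dB.

62.0 dB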